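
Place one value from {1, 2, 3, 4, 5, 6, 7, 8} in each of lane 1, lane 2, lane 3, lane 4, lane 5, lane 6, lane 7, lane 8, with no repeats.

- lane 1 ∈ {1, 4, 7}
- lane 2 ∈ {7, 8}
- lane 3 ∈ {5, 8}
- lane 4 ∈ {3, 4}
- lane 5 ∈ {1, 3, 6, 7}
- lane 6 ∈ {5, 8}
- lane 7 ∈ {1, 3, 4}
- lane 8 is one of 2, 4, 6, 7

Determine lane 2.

7

The 8 variables draw from only 8 values {1, 2, 3, 4, 5, 6, 7, 8}, so each is used; only lane 8 can be 2, hence lane 8 = 2.
The 7 still-open variables draw from only 7 values {1, 3, 4, 5, 6, 7, 8}, so each is used; only lane 5 can be 6, hence lane 5 = 6.
lane 3 and lane 6 between them cover only {5, 8} — a naked pair. Remove those values from lane 2.
So lane 2 = 7.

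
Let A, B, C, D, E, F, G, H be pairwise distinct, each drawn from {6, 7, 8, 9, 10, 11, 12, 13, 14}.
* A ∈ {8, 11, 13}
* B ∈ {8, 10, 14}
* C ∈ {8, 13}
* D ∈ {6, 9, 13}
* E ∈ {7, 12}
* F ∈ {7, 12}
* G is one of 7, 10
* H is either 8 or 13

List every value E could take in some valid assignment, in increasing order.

7, 12

C and H between them cover only {8, 13} — a naked pair. Remove those values from A, B, D.
A must be 11 (only option left).
The 2 variables E and F are confined to {7, 12}, which locks those values in; drop them from G.
That leaves G = 10. Strike 10 from B.
B must be 14 (only option left).
No further eliminations apply; E can still be any of 7, 12.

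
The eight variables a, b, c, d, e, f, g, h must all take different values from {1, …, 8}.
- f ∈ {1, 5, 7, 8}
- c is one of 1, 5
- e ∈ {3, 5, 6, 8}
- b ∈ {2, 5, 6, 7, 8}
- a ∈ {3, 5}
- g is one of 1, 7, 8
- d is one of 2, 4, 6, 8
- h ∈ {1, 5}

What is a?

3

The 8 variables together cover exactly {1, 2, 3, 4, 5, 6, 7, 8} — 8 values for 8 variables — and 4 appears only in d's list, so d = 4.
Among the 7 still-open variables, 2 fits only b (and all 7 values in {1, 2, 3, 5, 6, 7, 8} must be used), so b = 2.
The 6 still-open variables together cover exactly {1, 3, 5, 6, 7, 8} — 6 values for 6 variables — and 6 appears only in e's list, so e = 6.
The 5 still-open variables draw from only 5 values {1, 3, 5, 7, 8}, so each is used; only a can be 3, hence a = 3.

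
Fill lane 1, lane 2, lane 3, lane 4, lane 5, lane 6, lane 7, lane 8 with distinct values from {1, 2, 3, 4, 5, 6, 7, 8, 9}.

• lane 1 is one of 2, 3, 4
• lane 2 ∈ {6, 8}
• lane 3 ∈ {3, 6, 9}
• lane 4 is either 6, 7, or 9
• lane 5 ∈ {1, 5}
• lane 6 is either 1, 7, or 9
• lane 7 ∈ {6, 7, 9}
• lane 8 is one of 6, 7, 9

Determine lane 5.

5

The 3 variables lane 4, lane 7, lane 8 are confined to {6, 7, 9}, which locks those values in; drop them from lane 2, lane 3, lane 6.
lane 2's domain is down to {8}, so lane 2 = 8.
lane 3's domain is down to {3}, so lane 3 = 3. Remove 3 from lane 1.
lane 6 must be 1 (only option left). Eliminate 1 elsewhere: lane 5.
So lane 5 = 5.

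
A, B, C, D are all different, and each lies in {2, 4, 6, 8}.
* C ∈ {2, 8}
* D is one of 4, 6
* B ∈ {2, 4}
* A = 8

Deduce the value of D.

6

A has just one choice, so A = 8. Eliminate 8 elsewhere: C.
That leaves C = 2. Eliminate 2 elsewhere: B.
B's domain is down to {4}, so B = 4. So D can't be 4.
So D = 6.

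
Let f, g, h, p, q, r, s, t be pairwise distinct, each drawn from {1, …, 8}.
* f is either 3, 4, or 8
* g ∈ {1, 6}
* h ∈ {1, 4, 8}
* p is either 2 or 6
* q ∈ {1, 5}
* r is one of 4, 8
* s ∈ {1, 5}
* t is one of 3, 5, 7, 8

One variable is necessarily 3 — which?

Among the 8 variables, 2 fits only p (and all 8 values in {1, 2, 3, 4, 5, 6, 7, 8} must be used), so p = 2.
Among the 7 still-open variables, 6 fits only g (and all 7 values in {1, 3, 4, 5, 6, 7, 8} must be used), so g = 6.
The 6 still-open variables together cover exactly {1, 3, 4, 5, 7, 8} — 6 values for 6 variables — and 7 appears only in t's list, so t = 7.
The 5 still-open variables together cover exactly {1, 3, 4, 5, 8} — 5 values for 5 variables — and 3 appears only in f's list, so f = 3.

f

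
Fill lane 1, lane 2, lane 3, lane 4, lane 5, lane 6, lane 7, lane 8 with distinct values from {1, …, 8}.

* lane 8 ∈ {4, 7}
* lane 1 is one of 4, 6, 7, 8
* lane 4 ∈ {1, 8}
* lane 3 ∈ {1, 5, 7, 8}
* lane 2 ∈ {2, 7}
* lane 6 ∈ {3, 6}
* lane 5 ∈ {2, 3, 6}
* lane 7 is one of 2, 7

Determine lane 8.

4

The 8 variables draw from only 8 values {1, 2, 3, 4, 5, 6, 7, 8}, so each is used; only lane 3 can be 5, hence lane 3 = 5.
The 7 still-open variables together cover exactly {1, 2, 3, 4, 6, 7, 8} — 7 values for 7 variables — and 1 appears only in lane 4's list, so lane 4 = 1.
Among the 6 still-open variables, 8 fits only lane 1 (and all 6 values in {2, 3, 4, 6, 7, 8} must be used), so lane 1 = 8.
The 5 still-open variables together cover exactly {2, 3, 4, 6, 7} — 5 values for 5 variables — and 4 appears only in lane 8's list, so lane 8 = 4.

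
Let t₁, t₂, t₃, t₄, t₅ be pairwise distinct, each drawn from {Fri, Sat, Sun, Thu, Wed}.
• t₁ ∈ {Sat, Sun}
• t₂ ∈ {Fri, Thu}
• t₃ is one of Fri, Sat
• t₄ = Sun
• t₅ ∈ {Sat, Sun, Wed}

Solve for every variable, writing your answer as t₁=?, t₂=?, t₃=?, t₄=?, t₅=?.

t₁=Sat, t₂=Thu, t₃=Fri, t₄=Sun, t₅=Wed

t₄ must be Sun (only option left). Eliminate Sun elsewhere: t₁, t₅.
t₁'s domain is down to {Sat}, so t₁ = Sat. Eliminate Sat elsewhere: t₃, t₅.
t₃'s domain is down to {Fri}, so t₃ = Fri. So t₂ can't be Fri.
t₅ has just one choice, so t₅ = Wed.
t₂ has just one choice, so t₂ = Thu.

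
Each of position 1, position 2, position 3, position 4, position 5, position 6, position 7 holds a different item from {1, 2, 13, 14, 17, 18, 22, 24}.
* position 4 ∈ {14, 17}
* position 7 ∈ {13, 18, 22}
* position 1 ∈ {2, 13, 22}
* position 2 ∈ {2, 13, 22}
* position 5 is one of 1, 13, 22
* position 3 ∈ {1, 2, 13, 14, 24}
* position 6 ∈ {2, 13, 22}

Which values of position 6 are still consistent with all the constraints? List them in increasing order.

2, 13, 22

The 3 variables position 1, position 2, position 6 are confined to {2, 13, 22}, which locks those values in; drop them from position 3, position 5, position 7.
That leaves position 5 = 1. So position 3 can't be 1.
That leaves position 7 = 18.
No further eliminations apply; position 6 can still be any of 2, 13, 22.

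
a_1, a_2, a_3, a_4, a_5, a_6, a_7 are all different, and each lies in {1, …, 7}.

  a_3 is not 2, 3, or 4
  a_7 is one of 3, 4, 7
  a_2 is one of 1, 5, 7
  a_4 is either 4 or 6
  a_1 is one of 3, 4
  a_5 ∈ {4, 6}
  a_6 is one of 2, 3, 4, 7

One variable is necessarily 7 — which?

The 7 variables together cover exactly {1, 2, 3, 4, 5, 6, 7} — 7 values for 7 variables — and 2 appears only in a_6's list, so a_6 = 2.
a_4 and a_5 share exactly the 2 values {4, 6}; by pigeonhole those values go to them, so strike 4, 6 from a_1, a_3, a_7.
That leaves a_1 = 3. So a_7 can't be 3.

a_7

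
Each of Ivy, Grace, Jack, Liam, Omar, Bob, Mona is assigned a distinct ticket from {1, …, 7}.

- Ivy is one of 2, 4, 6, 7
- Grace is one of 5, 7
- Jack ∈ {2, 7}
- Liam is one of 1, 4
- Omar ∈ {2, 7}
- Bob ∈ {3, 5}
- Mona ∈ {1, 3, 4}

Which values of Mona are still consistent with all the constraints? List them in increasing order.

The 7 variables together cover exactly {1, 2, 3, 4, 5, 6, 7} — 7 values for 7 variables — and 6 appears only in Ivy's list, so Ivy = 6.
Jack and Omar share exactly the 2 values {2, 7}; by pigeonhole those values go to them, so strike 2, 7 from Grace.
Grace must be 5 (only option left). Strike 5 from Bob.
Bob has just one choice, so Bob = 3. Remove 3 from Mona.
No further eliminations apply; Mona can still be any of 1, 4.

1, 4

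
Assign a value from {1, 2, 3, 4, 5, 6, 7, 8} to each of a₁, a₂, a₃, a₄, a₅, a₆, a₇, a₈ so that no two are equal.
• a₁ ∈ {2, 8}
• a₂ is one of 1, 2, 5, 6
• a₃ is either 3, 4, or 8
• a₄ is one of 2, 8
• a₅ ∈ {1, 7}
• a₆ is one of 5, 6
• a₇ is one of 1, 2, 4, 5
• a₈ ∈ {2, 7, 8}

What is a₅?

1

Among the 8 variables, 3 fits only a₃ (and all 8 values in {1, 2, 3, 4, 5, 6, 7, 8} must be used), so a₃ = 3.
The 7 still-open variables draw from only 7 values {1, 2, 4, 5, 6, 7, 8}, so each is used; only a₇ can be 4, hence a₇ = 4.
a₁ and a₄ between them cover only {2, 8} — a naked pair. Remove those values from a₂, a₈.
a₈ has just one choice, so a₈ = 7. Strike 7 from a₅.
So a₅ = 1.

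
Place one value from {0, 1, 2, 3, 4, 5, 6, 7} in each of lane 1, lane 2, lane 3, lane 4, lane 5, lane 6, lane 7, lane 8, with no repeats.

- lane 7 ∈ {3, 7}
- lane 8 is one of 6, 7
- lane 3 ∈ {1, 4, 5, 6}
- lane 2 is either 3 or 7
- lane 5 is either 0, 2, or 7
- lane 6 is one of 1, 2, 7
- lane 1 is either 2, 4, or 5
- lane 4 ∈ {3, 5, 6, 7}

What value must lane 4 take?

5

The 8 variables draw from only 8 values {0, 1, 2, 3, 4, 5, 6, 7}, so each is used; only lane 5 can be 0, hence lane 5 = 0.
The 2 variables lane 2 and lane 7 are confined to {3, 7}, which locks those values in; drop them from lane 4, lane 6, lane 8.
That leaves lane 8 = 6. Strike 6 from lane 3, lane 4.
So lane 4 = 5.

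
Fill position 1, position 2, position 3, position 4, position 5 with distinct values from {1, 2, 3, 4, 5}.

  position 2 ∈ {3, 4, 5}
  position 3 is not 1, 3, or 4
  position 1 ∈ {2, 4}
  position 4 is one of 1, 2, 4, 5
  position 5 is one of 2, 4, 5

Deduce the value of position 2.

Among the 5 variables, 1 fits only position 4 (and all 5 values in {1, 2, 3, 4, 5} must be used), so position 4 = 1.
The 4 still-open variables draw from only 4 values {2, 3, 4, 5}, so each is used; only position 2 can be 3, hence position 2 = 3.

3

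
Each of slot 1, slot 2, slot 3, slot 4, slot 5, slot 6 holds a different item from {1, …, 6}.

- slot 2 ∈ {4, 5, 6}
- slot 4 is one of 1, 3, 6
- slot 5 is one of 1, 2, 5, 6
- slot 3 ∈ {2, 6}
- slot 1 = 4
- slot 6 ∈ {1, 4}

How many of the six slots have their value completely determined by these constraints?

slot 1 must be 4 (only option left). Remove 4 from slot 2, slot 6.
slot 6's domain is down to {1}, so slot 6 = 1. Eliminate 1 elsewhere: slot 4, slot 5.
The 4 still-open variables draw from only 4 values {2, 3, 5, 6}, so each is used; only slot 4 can be 3, hence slot 4 = 3.
Determined: slot 1=4, slot 4=3, slot 6=1. The other slots each still have more than one consistent value. That makes 3.

3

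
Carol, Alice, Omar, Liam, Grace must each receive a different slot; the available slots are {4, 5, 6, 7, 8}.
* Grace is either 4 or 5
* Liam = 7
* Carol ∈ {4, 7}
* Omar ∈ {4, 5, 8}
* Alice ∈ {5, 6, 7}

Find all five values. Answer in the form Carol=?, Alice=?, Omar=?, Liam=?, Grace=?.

Liam's domain is down to {7}, so Liam = 7. Eliminate 7 elsewhere: Carol, Alice.
Carol must be 4 (only option left). Strike 4 from Omar, Grace.
Grace must be 5 (only option left). Eliminate 5 elsewhere: Alice, Omar.
Alice's domain is down to {6}, so Alice = 6.
Omar has just one choice, so Omar = 8.

Carol=4, Alice=6, Omar=8, Liam=7, Grace=5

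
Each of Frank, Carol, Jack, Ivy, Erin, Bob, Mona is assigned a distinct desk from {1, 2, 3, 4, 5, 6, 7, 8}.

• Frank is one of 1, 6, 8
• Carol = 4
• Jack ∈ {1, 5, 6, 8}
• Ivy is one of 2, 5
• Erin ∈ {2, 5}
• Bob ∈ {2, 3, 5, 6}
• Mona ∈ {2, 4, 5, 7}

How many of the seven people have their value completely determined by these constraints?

2

Carol's domain is down to {4}, so Carol = 4. So Mona can't be 4.
Ivy and Erin share exactly the 2 values {2, 5}; by pigeonhole those values go to them, so strike 2, 5 from Jack, Bob, Mona.
Mona's domain is down to {7}, so Mona = 7.
Determined: Carol=4, Mona=7. The other people each still have more than one consistent value. That makes 2.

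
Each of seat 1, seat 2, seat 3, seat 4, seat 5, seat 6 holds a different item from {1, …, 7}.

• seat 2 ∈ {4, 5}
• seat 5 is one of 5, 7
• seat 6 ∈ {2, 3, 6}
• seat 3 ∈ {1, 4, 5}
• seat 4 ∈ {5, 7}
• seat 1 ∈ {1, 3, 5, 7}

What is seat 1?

3

seat 4 and seat 5 share exactly the 2 values {5, 7}; by pigeonhole those values go to them, so strike 5, 7 from seat 1, seat 2, seat 3.
That leaves seat 2 = 4. Eliminate 4 elsewhere: seat 3.
seat 3 has just one choice, so seat 3 = 1. Eliminate 1 elsewhere: seat 1.
So seat 1 = 3.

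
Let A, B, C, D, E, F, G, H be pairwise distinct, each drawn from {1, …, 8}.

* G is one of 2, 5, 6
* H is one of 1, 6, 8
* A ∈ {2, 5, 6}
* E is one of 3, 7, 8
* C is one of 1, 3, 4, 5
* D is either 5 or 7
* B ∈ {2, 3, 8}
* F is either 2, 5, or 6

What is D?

Among the 8 variables, 4 fits only C (and all 8 values in {1, 2, 3, 4, 5, 6, 7, 8} must be used), so C = 4.
The 7 still-open variables draw from only 7 values {1, 2, 3, 5, 6, 7, 8}, so each is used; only H can be 1, hence H = 1.
The 3 variables A, F, G are confined to {2, 5, 6}, which locks those values in; drop them from B, D.
So D = 7.

7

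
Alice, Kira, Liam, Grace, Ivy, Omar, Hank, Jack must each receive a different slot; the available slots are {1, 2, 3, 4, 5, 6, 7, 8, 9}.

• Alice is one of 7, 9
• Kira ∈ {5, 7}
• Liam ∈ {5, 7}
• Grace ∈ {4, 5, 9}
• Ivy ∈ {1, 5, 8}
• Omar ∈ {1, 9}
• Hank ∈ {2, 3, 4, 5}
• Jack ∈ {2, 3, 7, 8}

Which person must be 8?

The 2 variables Kira and Liam are confined to {5, 7}, which locks those values in; drop them from Alice, Grace, Ivy, Hank, Jack.
That leaves Alice = 9. Remove 9 from Grace, Omar.
Grace's domain is down to {4}, so Grace = 4. Remove 4 from Hank.
Omar must be 1 (only option left). So Ivy can't be 1.
So 8 goes to Ivy.

Ivy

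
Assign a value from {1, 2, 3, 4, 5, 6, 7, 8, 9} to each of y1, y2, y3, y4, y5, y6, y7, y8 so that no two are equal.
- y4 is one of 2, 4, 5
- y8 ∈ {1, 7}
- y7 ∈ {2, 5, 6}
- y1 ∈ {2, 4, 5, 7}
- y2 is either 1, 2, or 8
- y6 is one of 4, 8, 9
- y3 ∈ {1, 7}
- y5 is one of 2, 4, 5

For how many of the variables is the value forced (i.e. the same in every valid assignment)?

3

The 8 variables together cover exactly {1, 2, 4, 5, 6, 7, 8, 9} — 8 values for 8 variables — and 6 appears only in y7's list, so y7 = 6.
Among the 7 still-open variables, 9 fits only y6 (and all 7 values in {1, 2, 4, 5, 7, 8, 9} must be used), so y6 = 9.
The 6 still-open variables draw from only 6 values {1, 2, 4, 5, 7, 8}, so each is used; only y2 can be 8, hence y2 = 8.
y3 and y8 share exactly the 2 values {1, 7}; by pigeonhole those values go to them, so strike 1, 7 from y1.
Determined: y2=8, y6=9, y7=6. The other variables each still have more than one consistent value. That makes 3.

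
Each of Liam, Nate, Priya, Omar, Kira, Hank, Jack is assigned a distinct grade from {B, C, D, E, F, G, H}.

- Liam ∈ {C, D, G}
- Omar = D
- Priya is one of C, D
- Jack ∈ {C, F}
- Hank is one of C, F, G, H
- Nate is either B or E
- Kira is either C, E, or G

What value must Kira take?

E

Omar has just one choice, so Omar = D. Eliminate D elsewhere: Liam, Priya.
That leaves Priya = C. Strike C from Liam, Kira, Hank, Jack.
That leaves Jack = F. So Hank can't be F.
Liam's domain is down to {G}, so Liam = G. Strike G from Kira, Hank.
So Kira = E.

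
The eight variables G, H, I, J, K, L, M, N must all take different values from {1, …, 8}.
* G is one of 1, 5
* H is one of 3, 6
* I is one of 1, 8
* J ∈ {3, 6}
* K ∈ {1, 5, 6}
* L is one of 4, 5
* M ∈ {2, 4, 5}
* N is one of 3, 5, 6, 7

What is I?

The 8 variables together cover exactly {1, 2, 3, 4, 5, 6, 7, 8} — 8 values for 8 variables — and 2 appears only in M's list, so M = 2.
The 7 still-open variables draw from only 7 values {1, 3, 4, 5, 6, 7, 8}, so each is used; only L can be 4, hence L = 4.
Among the 6 still-open variables, 7 fits only N (and all 6 values in {1, 3, 5, 6, 7, 8} must be used), so N = 7.
The 5 still-open variables draw from only 5 values {1, 3, 5, 6, 8}, so each is used; only I can be 8, hence I = 8.

8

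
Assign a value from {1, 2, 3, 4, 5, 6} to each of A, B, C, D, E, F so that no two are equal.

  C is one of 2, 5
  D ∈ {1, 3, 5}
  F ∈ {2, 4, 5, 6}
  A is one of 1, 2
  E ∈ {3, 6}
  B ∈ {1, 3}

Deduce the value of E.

6

Among the 6 variables, 4 fits only F (and all 6 values in {1, 2, 3, 4, 5, 6} must be used), so F = 4.
Among the 5 still-open variables, 6 fits only E (and all 5 values in {1, 2, 3, 5, 6} must be used), so E = 6.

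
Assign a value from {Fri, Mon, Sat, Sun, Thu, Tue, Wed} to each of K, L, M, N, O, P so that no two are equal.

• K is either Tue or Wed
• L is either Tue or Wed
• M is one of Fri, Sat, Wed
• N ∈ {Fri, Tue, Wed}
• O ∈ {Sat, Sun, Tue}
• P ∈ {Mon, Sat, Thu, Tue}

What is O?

Sun

The 2 variables K and L are confined to {Tue, Wed}, which locks those values in; drop them from M, N, O, P.
N has just one choice, so N = Fri. Strike Fri from M.
M has just one choice, so M = Sat. Eliminate Sat elsewhere: O, P.
So O = Sun.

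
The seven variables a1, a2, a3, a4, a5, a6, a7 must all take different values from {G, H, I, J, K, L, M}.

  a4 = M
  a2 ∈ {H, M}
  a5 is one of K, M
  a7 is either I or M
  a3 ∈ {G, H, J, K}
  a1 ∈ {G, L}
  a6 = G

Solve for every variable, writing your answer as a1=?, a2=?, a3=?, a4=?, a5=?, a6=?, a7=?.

a4's domain is down to {M}, so a4 = M. Eliminate M elsewhere: a2, a5, a7.
a5 must be K (only option left). Strike K from a3.
a6 has just one choice, so a6 = G. Eliminate G elsewhere: a1, a3.
a7's domain is down to {I}, so a7 = I.
a1 has just one choice, so a1 = L.
That leaves a2 = H. Remove H from a3.
a3 has just one choice, so a3 = J.

a1=L, a2=H, a3=J, a4=M, a5=K, a6=G, a7=I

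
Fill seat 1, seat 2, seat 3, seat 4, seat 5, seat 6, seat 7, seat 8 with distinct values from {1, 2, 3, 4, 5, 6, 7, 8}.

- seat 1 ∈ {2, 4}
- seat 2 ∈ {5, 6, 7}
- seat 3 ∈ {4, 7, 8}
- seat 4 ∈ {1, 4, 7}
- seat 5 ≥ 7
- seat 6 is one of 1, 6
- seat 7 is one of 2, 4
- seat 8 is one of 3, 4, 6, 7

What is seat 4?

1

The 8 variables together cover exactly {1, 2, 3, 4, 5, 6, 7, 8} — 8 values for 8 variables — and 3 appears only in seat 8's list, so seat 8 = 3.
The 7 still-open variables draw from only 7 values {1, 2, 4, 5, 6, 7, 8}, so each is used; only seat 2 can be 5, hence seat 2 = 5.
The 6 still-open variables together cover exactly {1, 2, 4, 6, 7, 8} — 6 values for 6 variables — and 6 appears only in seat 6's list, so seat 6 = 6.
The 5 still-open variables together cover exactly {1, 2, 4, 7, 8} — 5 values for 5 variables — and 1 appears only in seat 4's list, so seat 4 = 1.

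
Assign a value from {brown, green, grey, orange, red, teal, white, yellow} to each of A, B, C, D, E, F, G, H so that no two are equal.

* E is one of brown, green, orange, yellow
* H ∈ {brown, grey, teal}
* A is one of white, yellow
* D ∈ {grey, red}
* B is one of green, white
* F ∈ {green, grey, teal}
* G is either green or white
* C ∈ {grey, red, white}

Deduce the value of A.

yellow

The 8 variables together cover exactly {brown, green, grey, orange, red, teal, white, yellow} — 8 values for 8 variables — and orange appears only in E's list, so E = orange.
The 7 still-open variables draw from only 7 values {brown, green, grey, red, teal, white, yellow}, so each is used; only H can be brown, hence H = brown.
Among the 6 still-open variables, teal fits only F (and all 6 values in {green, grey, red, teal, white, yellow} must be used), so F = teal.
The 5 still-open variables together cover exactly {green, grey, red, white, yellow} — 5 values for 5 variables — and yellow appears only in A's list, so A = yellow.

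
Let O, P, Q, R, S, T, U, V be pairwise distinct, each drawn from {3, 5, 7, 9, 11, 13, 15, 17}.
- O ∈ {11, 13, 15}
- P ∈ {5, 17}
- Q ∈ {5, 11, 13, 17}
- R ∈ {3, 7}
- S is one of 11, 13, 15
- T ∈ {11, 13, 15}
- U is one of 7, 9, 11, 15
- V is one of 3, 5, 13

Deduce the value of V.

3

The 8 variables together cover exactly {3, 5, 7, 9, 11, 13, 15, 17} — 8 values for 8 variables — and 9 appears only in U's list, so U = 9.
The 7 still-open variables draw from only 7 values {3, 5, 7, 11, 13, 15, 17}, so each is used; only R can be 7, hence R = 7.
Among the 6 still-open variables, 3 fits only V (and all 6 values in {3, 5, 11, 13, 15, 17} must be used), so V = 3.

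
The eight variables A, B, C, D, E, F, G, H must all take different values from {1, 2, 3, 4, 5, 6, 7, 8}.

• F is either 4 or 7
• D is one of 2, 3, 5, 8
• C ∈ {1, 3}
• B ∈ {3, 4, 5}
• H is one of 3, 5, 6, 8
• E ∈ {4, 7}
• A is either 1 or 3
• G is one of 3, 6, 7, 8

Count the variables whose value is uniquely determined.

Among the 8 variables, 2 fits only D (and all 8 values in {1, 2, 3, 4, 5, 6, 7, 8} must be used), so D = 2.
The 2 variables A and C are confined to {1, 3}, which locks those values in; drop them from B, G, H.
E and F share exactly the 2 values {4, 7}; by pigeonhole those values go to them, so strike 4, 7 from B, G.
B's domain is down to {5}, so B = 5. Remove 5 from H.
Determined: B=5, D=2. The other variables each still have more than one consistent value. That makes 2.

2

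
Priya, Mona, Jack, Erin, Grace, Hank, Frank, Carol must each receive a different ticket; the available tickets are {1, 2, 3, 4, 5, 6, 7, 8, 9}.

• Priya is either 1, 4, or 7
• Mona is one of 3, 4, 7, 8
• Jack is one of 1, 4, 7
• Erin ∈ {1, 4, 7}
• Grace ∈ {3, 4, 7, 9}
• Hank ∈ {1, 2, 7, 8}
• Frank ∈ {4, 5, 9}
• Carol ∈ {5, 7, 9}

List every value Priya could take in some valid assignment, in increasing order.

The 8 variables together cover exactly {1, 2, 3, 4, 5, 7, 8, 9} — 8 values for 8 variables — and 2 appears only in Hank's list, so Hank = 2.
Among the 7 still-open variables, 8 fits only Mona (and all 7 values in {1, 3, 4, 5, 7, 8, 9} must be used), so Mona = 8.
The 6 still-open variables together cover exactly {1, 3, 4, 5, 7, 9} — 6 values for 6 variables — and 3 appears only in Grace's list, so Grace = 3.
Priya, Jack, Erin share exactly the 3 values {1, 4, 7}; by pigeonhole those values go to them, so strike 1, 4, 7 from Frank, Carol.
No further eliminations apply; Priya can still be any of 1, 4, 7.

1, 4, 7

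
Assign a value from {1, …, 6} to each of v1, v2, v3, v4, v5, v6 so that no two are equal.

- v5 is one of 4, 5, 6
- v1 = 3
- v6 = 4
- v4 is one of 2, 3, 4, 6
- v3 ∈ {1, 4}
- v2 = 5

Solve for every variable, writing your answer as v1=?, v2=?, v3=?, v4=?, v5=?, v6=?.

v1=3, v2=5, v3=1, v4=2, v5=6, v6=4

v1 has just one choice, so v1 = 3. Eliminate 3 elsewhere: v4.
v2 must be 5 (only option left). Remove 5 from v5.
v6 has just one choice, so v6 = 4. Strike 4 from v3, v4, v5.
v3's domain is down to {1}, so v3 = 1.
v5 has just one choice, so v5 = 6. So v4 can't be 6.
v4's domain is down to {2}, so v4 = 2.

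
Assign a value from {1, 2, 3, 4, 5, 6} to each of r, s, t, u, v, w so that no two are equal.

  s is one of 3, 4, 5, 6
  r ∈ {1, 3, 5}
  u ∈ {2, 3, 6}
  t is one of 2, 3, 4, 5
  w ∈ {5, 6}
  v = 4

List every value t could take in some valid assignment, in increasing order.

v's domain is down to {4}, so v = 4. Strike 4 from s, t.
Among the 5 still-open variables, 1 fits only r (and all 5 values in {1, 2, 3, 5, 6} must be used), so r = 1.
No further eliminations apply; t can still be any of 2, 3, 5.

2, 3, 5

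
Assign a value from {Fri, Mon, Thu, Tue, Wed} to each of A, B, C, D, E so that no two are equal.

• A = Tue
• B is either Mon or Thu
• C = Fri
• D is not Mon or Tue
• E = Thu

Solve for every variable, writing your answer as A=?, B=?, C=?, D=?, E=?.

A's domain is down to {Tue}, so A = Tue.
That leaves C = Fri. Eliminate Fri elsewhere: D.
E has just one choice, so E = Thu. So B, D can't be Thu.
B has just one choice, so B = Mon.
D has just one choice, so D = Wed.

A=Tue, B=Mon, C=Fri, D=Wed, E=Thu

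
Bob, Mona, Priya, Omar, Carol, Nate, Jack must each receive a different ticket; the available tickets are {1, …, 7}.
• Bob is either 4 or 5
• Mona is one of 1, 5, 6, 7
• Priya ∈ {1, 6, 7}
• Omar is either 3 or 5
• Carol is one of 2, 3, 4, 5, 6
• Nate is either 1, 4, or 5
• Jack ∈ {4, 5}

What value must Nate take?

The 7 variables draw from only 7 values {1, 2, 3, 4, 5, 6, 7}, so each is used; only Carol can be 2, hence Carol = 2.
The 6 still-open variables together cover exactly {1, 3, 4, 5, 6, 7} — 6 values for 6 variables — and 3 appears only in Omar's list, so Omar = 3.
Bob and Jack between them cover only {4, 5} — a naked pair. Remove those values from Mona, Nate.
So Nate = 1.

1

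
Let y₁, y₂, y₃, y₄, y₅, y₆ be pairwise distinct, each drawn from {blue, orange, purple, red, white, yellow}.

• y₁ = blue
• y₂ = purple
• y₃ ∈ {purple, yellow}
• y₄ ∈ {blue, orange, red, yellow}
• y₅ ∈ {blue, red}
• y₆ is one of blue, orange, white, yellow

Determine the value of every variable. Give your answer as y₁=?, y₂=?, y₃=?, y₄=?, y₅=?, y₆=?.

y₁ has just one choice, so y₁ = blue. Strike blue from y₄, y₅, y₆.
y₂'s domain is down to {purple}, so y₂ = purple. Eliminate purple elsewhere: y₃.
y₃'s domain is down to {yellow}, so y₃ = yellow. Remove yellow from y₄, y₆.
y₅ has just one choice, so y₅ = red. So y₄ can't be red.
That leaves y₄ = orange. Eliminate orange elsewhere: y₆.
y₆'s domain is down to {white}, so y₆ = white.

y₁=blue, y₂=purple, y₃=yellow, y₄=orange, y₅=red, y₆=white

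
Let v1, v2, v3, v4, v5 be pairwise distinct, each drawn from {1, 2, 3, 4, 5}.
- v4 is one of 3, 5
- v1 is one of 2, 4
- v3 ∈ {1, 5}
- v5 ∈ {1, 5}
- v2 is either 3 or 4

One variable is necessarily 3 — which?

Among the 5 variables, 2 fits only v1 (and all 5 values in {1, 2, 3, 4, 5} must be used), so v1 = 2.
Among the 4 still-open variables, 4 fits only v2 (and all 4 values in {1, 3, 4, 5} must be used), so v2 = 4.
The 3 still-open variables together cover exactly {1, 3, 5} — 3 values for 3 variables — and 3 appears only in v4's list, so v4 = 3.

v4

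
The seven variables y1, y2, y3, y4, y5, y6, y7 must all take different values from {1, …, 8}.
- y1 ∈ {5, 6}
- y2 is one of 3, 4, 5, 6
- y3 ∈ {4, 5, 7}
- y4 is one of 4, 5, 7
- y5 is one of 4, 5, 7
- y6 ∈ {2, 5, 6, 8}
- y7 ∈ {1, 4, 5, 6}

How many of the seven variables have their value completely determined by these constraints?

3

The 3 variables y3, y4, y5 are confined to {4, 5, 7}, which locks those values in; drop them from y1, y2, y6, y7.
y1's domain is down to {6}, so y1 = 6. So y2, y6, y7 can't be 6.
y2 has just one choice, so y2 = 3.
y7 must be 1 (only option left).
Determined: y1=6, y2=3, y7=1. The other variables each still have more than one consistent value. That makes 3.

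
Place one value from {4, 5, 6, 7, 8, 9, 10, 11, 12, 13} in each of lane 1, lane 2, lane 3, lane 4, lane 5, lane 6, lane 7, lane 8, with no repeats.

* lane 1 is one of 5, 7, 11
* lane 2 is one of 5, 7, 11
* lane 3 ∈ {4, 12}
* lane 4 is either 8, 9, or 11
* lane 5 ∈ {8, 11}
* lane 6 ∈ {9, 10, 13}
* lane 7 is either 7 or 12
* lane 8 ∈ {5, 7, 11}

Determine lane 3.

lane 1, lane 2, lane 8 between them cover only {5, 7, 11} — a naked triple. Remove those values from lane 4, lane 5, lane 7.
lane 5's domain is down to {8}, so lane 5 = 8. Eliminate 8 elsewhere: lane 4.
lane 7 must be 12 (only option left). Remove 12 from lane 3.
So lane 3 = 4.

4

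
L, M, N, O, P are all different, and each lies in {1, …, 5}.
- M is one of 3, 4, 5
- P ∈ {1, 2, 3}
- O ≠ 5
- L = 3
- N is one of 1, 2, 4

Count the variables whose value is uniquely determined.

L has just one choice, so L = 3. Remove 3 from M, O, P.
The 4 still-open variables draw from only 4 values {1, 2, 4, 5}, so each is used; only M can be 5, hence M = 5.
Determined: L=3, M=5. The other variables each still have more than one consistent value. That makes 2.

2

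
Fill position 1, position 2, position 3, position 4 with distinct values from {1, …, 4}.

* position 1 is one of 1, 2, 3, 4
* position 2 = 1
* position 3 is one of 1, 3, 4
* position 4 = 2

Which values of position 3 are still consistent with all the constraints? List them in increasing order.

position 2 has just one choice, so position 2 = 1. Strike 1 from position 1, position 3.
That leaves position 4 = 2. Eliminate 2 elsewhere: position 1.
No further eliminations apply; position 3 can still be any of 3, 4.

3, 4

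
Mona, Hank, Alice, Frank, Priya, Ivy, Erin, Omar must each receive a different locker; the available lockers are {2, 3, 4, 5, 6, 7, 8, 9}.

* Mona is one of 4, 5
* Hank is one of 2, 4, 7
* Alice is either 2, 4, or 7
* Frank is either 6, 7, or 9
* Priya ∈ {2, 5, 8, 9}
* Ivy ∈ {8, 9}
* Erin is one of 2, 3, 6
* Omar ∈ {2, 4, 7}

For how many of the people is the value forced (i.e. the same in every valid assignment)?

Among the 8 variables, 3 fits only Erin (and all 8 values in {2, 3, 4, 5, 6, 7, 8, 9} must be used), so Erin = 3.
The 7 still-open variables draw from only 7 values {2, 4, 5, 6, 7, 8, 9}, so each is used; only Frank can be 6, hence Frank = 6.
Hank, Alice, Omar between them cover only {2, 4, 7} — a naked triple. Remove those values from Mona, Priya.
That leaves Mona = 5. Remove 5 from Priya.
Determined: Mona=5, Frank=6, Erin=3. The other people each still have more than one consistent value. That makes 3.

3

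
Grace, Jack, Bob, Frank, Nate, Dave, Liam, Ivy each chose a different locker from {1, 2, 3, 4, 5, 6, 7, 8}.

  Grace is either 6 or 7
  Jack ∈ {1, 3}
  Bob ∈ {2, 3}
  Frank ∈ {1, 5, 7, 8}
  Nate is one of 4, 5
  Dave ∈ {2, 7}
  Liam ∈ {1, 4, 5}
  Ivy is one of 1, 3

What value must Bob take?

2

The 8 variables together cover exactly {1, 2, 3, 4, 5, 6, 7, 8} — 8 values for 8 variables — and 6 appears only in Grace's list, so Grace = 6.
Among the 7 still-open variables, 8 fits only Frank (and all 7 values in {1, 2, 3, 4, 5, 7, 8} must be used), so Frank = 8.
Among the 6 still-open variables, 7 fits only Dave (and all 6 values in {1, 2, 3, 4, 5, 7} must be used), so Dave = 7.
The 5 still-open variables draw from only 5 values {1, 2, 3, 4, 5}, so each is used; only Bob can be 2, hence Bob = 2.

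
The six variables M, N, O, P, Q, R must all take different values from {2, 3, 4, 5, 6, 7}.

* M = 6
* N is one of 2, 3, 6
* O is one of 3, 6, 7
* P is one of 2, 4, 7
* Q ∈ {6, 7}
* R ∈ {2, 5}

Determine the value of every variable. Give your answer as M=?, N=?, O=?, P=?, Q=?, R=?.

M has just one choice, so M = 6. Remove 6 from N, O, Q.
That leaves Q = 7. So O, P can't be 7.
O has just one choice, so O = 3. Eliminate 3 elsewhere: N.
N has just one choice, so N = 2. So P, R can't be 2.
P's domain is down to {4}, so P = 4.
R's domain is down to {5}, so R = 5.

M=6, N=2, O=3, P=4, Q=7, R=5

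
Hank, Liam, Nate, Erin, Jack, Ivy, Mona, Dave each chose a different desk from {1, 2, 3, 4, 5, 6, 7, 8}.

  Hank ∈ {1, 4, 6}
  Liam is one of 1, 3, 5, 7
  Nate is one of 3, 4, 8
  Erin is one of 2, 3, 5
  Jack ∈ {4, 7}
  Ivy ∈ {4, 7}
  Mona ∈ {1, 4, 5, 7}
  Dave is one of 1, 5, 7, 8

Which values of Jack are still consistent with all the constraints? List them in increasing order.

4, 7

The 8 variables draw from only 8 values {1, 2, 3, 4, 5, 6, 7, 8}, so each is used; only Erin can be 2, hence Erin = 2.
Among the 7 still-open variables, 6 fits only Hank (and all 7 values in {1, 3, 4, 5, 6, 7, 8} must be used), so Hank = 6.
Jack and Ivy between them cover only {4, 7} — a naked pair. Remove those values from Liam, Nate, Mona, Dave.
No further eliminations apply; Jack can still be any of 4, 7.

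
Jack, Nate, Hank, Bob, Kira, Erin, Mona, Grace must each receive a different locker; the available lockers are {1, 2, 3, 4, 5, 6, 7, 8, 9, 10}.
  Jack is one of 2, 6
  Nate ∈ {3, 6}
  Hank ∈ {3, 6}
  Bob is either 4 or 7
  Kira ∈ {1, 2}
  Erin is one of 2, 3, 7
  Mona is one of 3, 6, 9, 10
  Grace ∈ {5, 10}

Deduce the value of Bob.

Nate and Hank share exactly the 2 values {3, 6}; by pigeonhole those values go to them, so strike 3, 6 from Jack, Erin, Mona.
Jack has just one choice, so Jack = 2. Eliminate 2 elsewhere: Kira, Erin.
Kira's domain is down to {1}, so Kira = 1.
That leaves Erin = 7. Strike 7 from Bob.
So Bob = 4.

4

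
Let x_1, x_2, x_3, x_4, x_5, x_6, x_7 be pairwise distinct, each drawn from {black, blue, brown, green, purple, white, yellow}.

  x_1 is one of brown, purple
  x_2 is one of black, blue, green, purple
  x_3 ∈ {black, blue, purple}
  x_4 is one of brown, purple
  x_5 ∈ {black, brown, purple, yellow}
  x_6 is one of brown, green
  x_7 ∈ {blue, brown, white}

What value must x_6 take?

green

The 7 variables draw from only 7 values {black, blue, brown, green, purple, white, yellow}, so each is used; only x_7 can be white, hence x_7 = white.
The 6 still-open variables draw from only 6 values {black, blue, brown, green, purple, yellow}, so each is used; only x_5 can be yellow, hence x_5 = yellow.
x_1 and x_4 share exactly the 2 values {brown, purple}; by pigeonhole those values go to them, so strike brown, purple from x_2, x_3, x_6.
So x_6 = green.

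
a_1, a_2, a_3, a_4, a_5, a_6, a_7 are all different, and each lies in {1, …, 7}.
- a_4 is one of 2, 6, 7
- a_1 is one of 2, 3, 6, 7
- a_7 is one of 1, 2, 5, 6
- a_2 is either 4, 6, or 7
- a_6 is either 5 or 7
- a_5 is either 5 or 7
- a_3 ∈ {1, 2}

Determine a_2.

The 7 variables draw from only 7 values {1, 2, 3, 4, 5, 6, 7}, so each is used; only a_1 can be 3, hence a_1 = 3.
The 6 still-open variables together cover exactly {1, 2, 4, 5, 6, 7} — 6 values for 6 variables — and 4 appears only in a_2's list, so a_2 = 4.

4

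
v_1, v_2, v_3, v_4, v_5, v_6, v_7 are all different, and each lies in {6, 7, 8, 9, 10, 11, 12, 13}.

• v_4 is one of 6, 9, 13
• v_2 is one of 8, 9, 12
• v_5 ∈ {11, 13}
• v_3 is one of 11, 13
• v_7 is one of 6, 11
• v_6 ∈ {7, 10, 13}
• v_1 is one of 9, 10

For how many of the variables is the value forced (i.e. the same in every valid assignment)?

The 2 variables v_3 and v_5 are confined to {11, 13}, which locks those values in; drop them from v_4, v_6, v_7.
That leaves v_7 = 6. So v_4 can't be 6.
v_4 has just one choice, so v_4 = 9. Eliminate 9 elsewhere: v_1, v_2.
v_1's domain is down to {10}, so v_1 = 10. Strike 10 from v_6.
v_6 must be 7 (only option left).
Determined: v_1=10, v_4=9, v_6=7, v_7=6. The other variables each still have more than one consistent value. That makes 4.

4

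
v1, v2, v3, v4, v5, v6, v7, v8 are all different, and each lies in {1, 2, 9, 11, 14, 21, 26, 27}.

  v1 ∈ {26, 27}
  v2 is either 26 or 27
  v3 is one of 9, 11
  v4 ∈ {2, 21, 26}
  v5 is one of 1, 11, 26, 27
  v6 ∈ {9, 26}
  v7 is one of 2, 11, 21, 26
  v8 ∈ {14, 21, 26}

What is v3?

11

The 8 variables together cover exactly {1, 2, 9, 11, 14, 21, 26, 27} — 8 values for 8 variables — and 1 appears only in v5's list, so v5 = 1.
Among the 7 still-open variables, 14 fits only v8 (and all 7 values in {2, 9, 11, 14, 21, 26, 27} must be used), so v8 = 14.
The 2 variables v1 and v2 are confined to {26, 27}, which locks those values in; drop them from v4, v6, v7.
v6 has just one choice, so v6 = 9. Strike 9 from v3.
So v3 = 11.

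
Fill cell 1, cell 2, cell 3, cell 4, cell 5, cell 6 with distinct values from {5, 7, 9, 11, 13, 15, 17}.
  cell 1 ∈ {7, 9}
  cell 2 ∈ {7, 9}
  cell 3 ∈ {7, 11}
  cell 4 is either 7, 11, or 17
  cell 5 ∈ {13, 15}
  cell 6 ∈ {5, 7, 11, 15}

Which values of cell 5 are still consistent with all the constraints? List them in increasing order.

cell 1 and cell 2 share exactly the 2 values {7, 9}; by pigeonhole those values go to them, so strike 7, 9 from cell 3, cell 4, cell 6.
cell 3 has just one choice, so cell 3 = 11. Strike 11 from cell 4, cell 6.
cell 4's domain is down to {17}, so cell 4 = 17.
No further eliminations apply; cell 5 can still be any of 13, 15.

13, 15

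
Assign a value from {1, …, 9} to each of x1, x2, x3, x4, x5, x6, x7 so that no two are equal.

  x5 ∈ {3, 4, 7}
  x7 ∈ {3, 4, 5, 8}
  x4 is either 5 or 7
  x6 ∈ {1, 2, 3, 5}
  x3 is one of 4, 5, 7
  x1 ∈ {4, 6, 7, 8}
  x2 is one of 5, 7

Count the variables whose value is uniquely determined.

x2 and x4 share exactly the 2 values {5, 7}; by pigeonhole those values go to them, so strike 5, 7 from x1, x3, x5, x6, x7.
That leaves x3 = 4. Remove 4 from x1, x5, x7.
x5 has just one choice, so x5 = 3. Eliminate 3 elsewhere: x6, x7.
That leaves x7 = 8. So x1 can't be 8.
x1 must be 6 (only option left).
Determined: x1=6, x3=4, x5=3, x7=8. The other variables each still have more than one consistent value. That makes 4.

4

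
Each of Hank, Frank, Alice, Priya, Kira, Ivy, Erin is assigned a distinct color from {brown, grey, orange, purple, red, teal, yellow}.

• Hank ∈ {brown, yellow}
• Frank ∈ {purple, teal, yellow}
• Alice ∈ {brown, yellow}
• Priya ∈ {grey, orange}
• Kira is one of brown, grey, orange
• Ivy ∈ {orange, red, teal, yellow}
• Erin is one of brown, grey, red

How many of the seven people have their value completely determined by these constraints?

Among the 7 variables, purple fits only Frank (and all 7 values in {brown, grey, orange, purple, red, teal, yellow} must be used), so Frank = purple.
The 6 still-open variables draw from only 6 values {brown, grey, orange, red, teal, yellow}, so each is used; only Ivy can be teal, hence Ivy = teal.
The 5 still-open variables draw from only 5 values {brown, grey, orange, red, yellow}, so each is used; only Erin can be red, hence Erin = red.
The 2 variables Hank and Alice are confined to {brown, yellow}, which locks those values in; drop them from Kira.
Determined: Frank=purple, Ivy=teal, Erin=red. The other people each still have more than one consistent value. That makes 3.

3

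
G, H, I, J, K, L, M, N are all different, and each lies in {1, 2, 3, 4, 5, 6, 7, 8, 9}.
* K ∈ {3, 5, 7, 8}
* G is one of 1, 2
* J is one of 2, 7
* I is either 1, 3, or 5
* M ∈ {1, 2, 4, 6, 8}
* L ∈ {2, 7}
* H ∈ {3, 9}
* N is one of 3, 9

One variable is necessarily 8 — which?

K

H and N share exactly the 2 values {3, 9}; by pigeonhole those values go to them, so strike 3, 9 from I, K.
The 2 variables J and L are confined to {2, 7}, which locks those values in; drop them from G, K, M.
G's domain is down to {1}, so G = 1. So I, M can't be 1.
I must be 5 (only option left). Strike 5 from K.
So 8 goes to K.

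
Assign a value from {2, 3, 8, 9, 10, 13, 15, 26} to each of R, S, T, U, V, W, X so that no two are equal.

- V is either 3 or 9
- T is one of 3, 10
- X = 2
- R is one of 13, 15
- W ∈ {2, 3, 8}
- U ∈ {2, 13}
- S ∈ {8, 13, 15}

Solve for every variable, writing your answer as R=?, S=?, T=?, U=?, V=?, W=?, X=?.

X must be 2 (only option left). Remove 2 from U, W.
That leaves U = 13. Remove 13 from R, S.
R's domain is down to {15}, so R = 15. Eliminate 15 elsewhere: S.
S's domain is down to {8}, so S = 8. Strike 8 from W.
W's domain is down to {3}, so W = 3. Strike 3 from T, V.
T's domain is down to {10}, so T = 10.
V has just one choice, so V = 9.

R=15, S=8, T=10, U=13, V=9, W=3, X=2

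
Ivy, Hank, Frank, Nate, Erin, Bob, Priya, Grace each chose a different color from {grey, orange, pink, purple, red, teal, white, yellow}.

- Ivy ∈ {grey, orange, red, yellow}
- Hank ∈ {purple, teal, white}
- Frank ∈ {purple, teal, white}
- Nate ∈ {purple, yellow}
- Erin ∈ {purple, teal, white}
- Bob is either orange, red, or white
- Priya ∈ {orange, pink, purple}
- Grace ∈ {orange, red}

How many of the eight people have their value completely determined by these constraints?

3

The 8 variables draw from only 8 values {grey, orange, pink, purple, red, teal, white, yellow}, so each is used; only Ivy can be grey, hence Ivy = grey.
Among the 7 still-open variables, pink fits only Priya (and all 7 values in {orange, pink, purple, red, teal, white, yellow} must be used), so Priya = pink.
Among the 6 still-open variables, yellow fits only Nate (and all 6 values in {orange, purple, red, teal, white, yellow} must be used), so Nate = yellow.
Hank, Frank, Erin between them cover only {purple, teal, white} — a naked triple. Remove those values from Bob.
Determined: Ivy=grey, Nate=yellow, Priya=pink. The other people each still have more than one consistent value. That makes 3.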